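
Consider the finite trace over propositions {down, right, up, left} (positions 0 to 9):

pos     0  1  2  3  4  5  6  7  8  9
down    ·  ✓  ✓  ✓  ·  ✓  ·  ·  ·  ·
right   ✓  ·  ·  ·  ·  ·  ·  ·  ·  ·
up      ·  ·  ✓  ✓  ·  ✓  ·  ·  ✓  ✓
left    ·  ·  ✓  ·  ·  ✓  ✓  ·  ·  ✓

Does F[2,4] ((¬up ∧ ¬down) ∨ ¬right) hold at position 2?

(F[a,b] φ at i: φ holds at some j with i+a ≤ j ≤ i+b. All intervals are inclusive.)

True

Check ((¬up ∧ ¬down) ∨ ¬right) at each j in [4,6]:
  j=4: true
  j=5: true
  j=6: true
Found at j=4 → formula holds.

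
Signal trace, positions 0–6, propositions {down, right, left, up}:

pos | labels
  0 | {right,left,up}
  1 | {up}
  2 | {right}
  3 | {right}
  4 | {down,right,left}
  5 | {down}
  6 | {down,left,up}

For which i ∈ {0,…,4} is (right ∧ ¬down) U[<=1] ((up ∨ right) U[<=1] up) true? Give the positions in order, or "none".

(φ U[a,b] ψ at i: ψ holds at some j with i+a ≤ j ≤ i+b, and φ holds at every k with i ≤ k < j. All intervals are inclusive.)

Evaluate at each i in [0,4]:
  i=0: ✓ (rhs at j=0)
  i=1: ✓ (rhs at j=1)
  i=2: ✗ (no rhs in [2,3])
  i=3: ✗ (no rhs in [3,4])
  i=4: ✗ (no rhs in [4,5])

0, 1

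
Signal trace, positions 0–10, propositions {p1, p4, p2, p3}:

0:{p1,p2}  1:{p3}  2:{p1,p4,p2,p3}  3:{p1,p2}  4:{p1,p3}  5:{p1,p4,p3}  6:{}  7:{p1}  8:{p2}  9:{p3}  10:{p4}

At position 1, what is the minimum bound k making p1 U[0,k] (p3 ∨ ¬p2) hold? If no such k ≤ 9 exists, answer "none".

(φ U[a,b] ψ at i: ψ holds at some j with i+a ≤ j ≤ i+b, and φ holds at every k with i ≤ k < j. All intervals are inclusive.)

Need earliest j ≥ 1 with (p3 ∨ ¬p2), and p1 at every k in [1,j-1].
  j=1: rhs holds (empty prefix). k = 0.

0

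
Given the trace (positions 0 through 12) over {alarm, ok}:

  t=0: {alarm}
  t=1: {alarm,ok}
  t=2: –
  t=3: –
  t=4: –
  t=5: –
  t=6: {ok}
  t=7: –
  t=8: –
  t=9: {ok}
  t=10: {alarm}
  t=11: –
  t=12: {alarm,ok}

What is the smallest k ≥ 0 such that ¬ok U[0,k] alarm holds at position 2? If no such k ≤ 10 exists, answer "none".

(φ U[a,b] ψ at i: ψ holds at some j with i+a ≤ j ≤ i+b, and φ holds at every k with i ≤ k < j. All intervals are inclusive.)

none

Need earliest j ≥ 2 with alarm, and ¬ok at every k in [2,j-1].
  j=2: rhs fails.
  j=3: rhs fails.
  j=4: rhs fails.
  j=5: rhs fails.
  j=6: rhs fails.
  j=7: rhs fails.
  j=8: rhs fails.
  j=9: rhs fails.
  j=10: rhs holds but lhs fails at k=6.
  j=11: rhs fails.
  j=12: rhs holds but lhs fails at k=6.
No witness within the range → none.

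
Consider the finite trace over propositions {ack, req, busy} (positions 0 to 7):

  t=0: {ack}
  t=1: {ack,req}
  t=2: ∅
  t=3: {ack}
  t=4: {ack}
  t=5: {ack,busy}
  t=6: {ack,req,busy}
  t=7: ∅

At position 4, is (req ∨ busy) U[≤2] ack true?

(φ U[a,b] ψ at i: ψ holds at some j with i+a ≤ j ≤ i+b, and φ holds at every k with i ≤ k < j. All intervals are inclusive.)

True

Need some j in [4,6] with ack, and (req ∨ busy) at every k in [4,j-1].
  j=4: ack holds; no prefix to check → satisfied.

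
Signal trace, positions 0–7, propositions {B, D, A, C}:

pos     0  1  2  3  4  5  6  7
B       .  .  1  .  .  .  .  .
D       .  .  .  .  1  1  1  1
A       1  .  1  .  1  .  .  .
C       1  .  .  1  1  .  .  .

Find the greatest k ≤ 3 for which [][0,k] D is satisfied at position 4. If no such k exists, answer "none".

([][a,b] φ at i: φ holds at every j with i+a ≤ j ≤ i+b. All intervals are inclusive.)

3

D must hold from j=4 onward; find where it first fails.
  j=4: holds
  j=5: holds
  j=6: holds
  j=7: holds
Holds through j=7; largest k = 3.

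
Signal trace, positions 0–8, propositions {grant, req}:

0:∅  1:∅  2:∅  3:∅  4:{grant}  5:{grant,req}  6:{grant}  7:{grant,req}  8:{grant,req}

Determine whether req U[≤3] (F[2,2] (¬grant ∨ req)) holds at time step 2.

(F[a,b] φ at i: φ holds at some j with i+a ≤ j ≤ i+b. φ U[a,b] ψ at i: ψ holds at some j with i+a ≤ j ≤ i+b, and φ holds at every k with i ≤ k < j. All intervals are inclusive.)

Need some j in [2,5] with F[2,2] (¬grant ∨ req), and req at every k in [2,j-1].
  j=2: F[2,2] (¬grant ∨ req) — fails (none in [4,4]).
  j=3: F[2,2] (¬grant ∨ req) holds, but req fails at k=2 → not this j.
  j=4: F[2,2] (¬grant ∨ req) — fails (none in [6,6]).
  j=5: F[2,2] (¬grant ∨ req) holds, but req fails at k=2 → not this j.
No j in the window works → until fails.

False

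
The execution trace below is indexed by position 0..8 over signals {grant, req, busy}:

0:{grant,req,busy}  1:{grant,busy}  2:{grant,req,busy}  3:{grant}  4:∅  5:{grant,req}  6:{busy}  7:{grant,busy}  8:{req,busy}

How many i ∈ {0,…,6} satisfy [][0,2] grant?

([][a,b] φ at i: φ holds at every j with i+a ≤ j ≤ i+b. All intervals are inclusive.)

Evaluate at each i in [0,6]:
  i=0: ✓ (all of [0,2])
  i=1: ✓ (all of [1,3])
  i=2: ✗ (fails at j=4)
  i=3: ✗ (fails at j=4)
  i=4: ✗ (fails at j=4)
  i=5: ✗ (fails at j=6)
  i=6: ✗ (fails at j=6)
Positions where it holds: {0, 1} → 2.

2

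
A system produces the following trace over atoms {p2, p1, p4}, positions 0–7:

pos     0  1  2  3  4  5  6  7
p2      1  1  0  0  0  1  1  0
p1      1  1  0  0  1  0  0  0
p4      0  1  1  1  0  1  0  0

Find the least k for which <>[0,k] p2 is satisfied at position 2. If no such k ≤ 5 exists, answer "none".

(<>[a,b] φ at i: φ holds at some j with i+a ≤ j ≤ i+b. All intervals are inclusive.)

3

Scan j = 2,3,… for p2:
  j=2: fails
  j=3: fails
  j=4: fails
  j=5: holds
First hit at j=5, so smallest k = 5-2 = 3.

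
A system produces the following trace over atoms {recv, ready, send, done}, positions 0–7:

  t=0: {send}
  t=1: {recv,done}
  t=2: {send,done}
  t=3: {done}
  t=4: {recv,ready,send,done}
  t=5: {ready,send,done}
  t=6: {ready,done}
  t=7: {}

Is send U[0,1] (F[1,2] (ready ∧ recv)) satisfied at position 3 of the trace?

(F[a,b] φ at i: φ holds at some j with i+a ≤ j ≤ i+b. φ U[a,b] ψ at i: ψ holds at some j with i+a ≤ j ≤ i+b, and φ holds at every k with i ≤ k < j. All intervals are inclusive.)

Yes

Need some j in [3,4] with F[1,2] (ready ∧ recv), and send at every k in [3,j-1].
  j=3: F[1,2] (ready ∧ recv) holds; no prefix to check → satisfied.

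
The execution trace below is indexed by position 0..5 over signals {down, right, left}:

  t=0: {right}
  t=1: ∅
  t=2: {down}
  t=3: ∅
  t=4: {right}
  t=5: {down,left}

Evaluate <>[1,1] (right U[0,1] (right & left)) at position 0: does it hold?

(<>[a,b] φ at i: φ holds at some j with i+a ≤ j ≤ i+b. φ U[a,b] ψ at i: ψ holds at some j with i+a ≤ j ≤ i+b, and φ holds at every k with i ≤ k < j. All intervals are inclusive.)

No

Check (right U[0,1] (right & left)) at each j in [1,1]:
  j=1: fails
No position in the window satisfies it → formula fails.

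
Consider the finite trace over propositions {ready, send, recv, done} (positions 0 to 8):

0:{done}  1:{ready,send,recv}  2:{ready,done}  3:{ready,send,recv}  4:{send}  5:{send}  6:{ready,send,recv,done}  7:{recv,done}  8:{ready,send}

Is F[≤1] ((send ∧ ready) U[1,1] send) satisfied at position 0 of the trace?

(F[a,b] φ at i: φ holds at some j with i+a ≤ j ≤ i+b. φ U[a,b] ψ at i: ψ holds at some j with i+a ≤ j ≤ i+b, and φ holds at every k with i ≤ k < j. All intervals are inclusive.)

Check ((send ∧ ready) U[1,1] send) at each j in [0,1]:
  j=0: fails
  j=1: fails
No position in the window satisfies it → formula fails.

False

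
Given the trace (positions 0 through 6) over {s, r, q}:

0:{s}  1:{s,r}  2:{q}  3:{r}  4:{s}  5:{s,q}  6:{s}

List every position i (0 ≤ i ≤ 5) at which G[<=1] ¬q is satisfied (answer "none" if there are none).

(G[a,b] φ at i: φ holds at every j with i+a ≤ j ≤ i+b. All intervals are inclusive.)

Evaluate at each i in [0,5]:
  i=0: ✓ (all of [0,1])
  i=1: ✗ (fails at j=2)
  i=2: ✗ (fails at j=2)
  i=3: ✓ (all of [3,4])
  i=4: ✗ (fails at j=5)
  i=5: ✗ (fails at j=5)

0, 3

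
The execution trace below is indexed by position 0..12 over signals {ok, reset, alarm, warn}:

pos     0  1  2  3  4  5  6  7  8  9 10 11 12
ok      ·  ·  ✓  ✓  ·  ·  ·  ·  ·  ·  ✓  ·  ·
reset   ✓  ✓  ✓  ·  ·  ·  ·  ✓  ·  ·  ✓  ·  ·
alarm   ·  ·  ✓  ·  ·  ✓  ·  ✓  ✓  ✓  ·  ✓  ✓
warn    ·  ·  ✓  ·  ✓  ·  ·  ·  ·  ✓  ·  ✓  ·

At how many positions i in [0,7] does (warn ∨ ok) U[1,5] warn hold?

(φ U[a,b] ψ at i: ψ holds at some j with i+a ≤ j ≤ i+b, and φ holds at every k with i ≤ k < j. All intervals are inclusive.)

2

Evaluate at each i in [0,7]:
  i=0: ✗ (lhs fails at k=0 before rhs at j=2)
  i=1: ✗ (lhs fails at k=1 before rhs at j=2)
  i=2: ✓ (rhs at j=4; lhs holds on [2,3])
  i=3: ✓ (rhs at j=4; lhs holds on [3,3])
  i=4: ✗ (lhs fails at k=5 before rhs at j=9)
  i=5: ✗ (lhs fails at k=5 before rhs at j=9)
  i=6: ✗ (lhs fails at k=6 before rhs at j=9)
  i=7: ✗ (lhs fails at k=7 before rhs at j=9)
Positions where it holds: {2, 3} → 2.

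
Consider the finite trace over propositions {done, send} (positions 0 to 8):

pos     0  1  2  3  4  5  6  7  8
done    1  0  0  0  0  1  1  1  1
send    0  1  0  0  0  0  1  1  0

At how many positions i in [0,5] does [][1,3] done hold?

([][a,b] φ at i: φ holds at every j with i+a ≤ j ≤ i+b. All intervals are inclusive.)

Evaluate at each i in [0,5]:
  i=0: ✗ (fails at j=1)
  i=1: ✗ (fails at j=2)
  i=2: ✗ (fails at j=3)
  i=3: ✗ (fails at j=4)
  i=4: ✓ (all of [5,7])
  i=5: ✓ (all of [6,8])
Positions where it holds: {4, 5} → 2.

2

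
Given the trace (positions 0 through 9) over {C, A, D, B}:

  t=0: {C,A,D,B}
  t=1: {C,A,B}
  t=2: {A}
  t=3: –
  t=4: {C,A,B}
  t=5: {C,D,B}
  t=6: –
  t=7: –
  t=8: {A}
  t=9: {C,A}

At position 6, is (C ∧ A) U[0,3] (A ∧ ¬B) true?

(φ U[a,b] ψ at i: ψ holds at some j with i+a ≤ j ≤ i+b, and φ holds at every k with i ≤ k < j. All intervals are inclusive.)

Need some j in [6,9] with (A ∧ ¬B), and (C ∧ A) at every k in [6,j-1].
  j=6: (A ∧ ¬B) false.
  j=7: (A ∧ ¬B) false.
  j=8: (A ∧ ¬B) holds, but (C ∧ A) fails at k=6 → not this j.
  j=9: (A ∧ ¬B) holds, but (C ∧ A) fails at k=6 → not this j.
No j in the window works → until fails.

No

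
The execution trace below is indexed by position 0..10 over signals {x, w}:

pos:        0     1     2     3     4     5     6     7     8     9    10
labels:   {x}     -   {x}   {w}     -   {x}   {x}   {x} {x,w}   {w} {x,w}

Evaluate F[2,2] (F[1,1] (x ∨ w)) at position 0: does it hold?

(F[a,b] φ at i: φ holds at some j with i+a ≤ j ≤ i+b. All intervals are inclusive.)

Holds

Check F[1,1] (x ∨ w) at each j in [2,2]:
  j=2: holds (witness at 3)
Found at j=2 → formula holds.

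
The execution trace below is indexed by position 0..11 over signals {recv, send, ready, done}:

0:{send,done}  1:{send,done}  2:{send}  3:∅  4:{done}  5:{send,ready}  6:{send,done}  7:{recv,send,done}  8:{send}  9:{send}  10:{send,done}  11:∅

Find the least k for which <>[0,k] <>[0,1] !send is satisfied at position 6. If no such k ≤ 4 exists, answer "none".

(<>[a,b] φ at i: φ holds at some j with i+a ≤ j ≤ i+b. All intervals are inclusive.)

4

Scan j = 6,7,… for <>[0,1] !send:
  j=6: fails
  j=7: fails
  j=8: fails
  j=9: fails
  j=10: holds
First hit at j=10, so smallest k = 10-6 = 4.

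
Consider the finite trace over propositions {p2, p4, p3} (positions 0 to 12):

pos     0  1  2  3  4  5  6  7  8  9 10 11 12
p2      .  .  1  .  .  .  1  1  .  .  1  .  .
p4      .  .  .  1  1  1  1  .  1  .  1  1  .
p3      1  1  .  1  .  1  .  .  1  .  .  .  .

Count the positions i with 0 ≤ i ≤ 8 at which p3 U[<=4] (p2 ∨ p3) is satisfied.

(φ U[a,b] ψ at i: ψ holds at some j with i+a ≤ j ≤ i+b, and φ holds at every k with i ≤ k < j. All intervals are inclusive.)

8

Evaluate at each i in [0,8]:
  i=0: ✓ (rhs at j=0)
  i=1: ✓ (rhs at j=1)
  i=2: ✓ (rhs at j=2)
  i=3: ✓ (rhs at j=3)
  i=4: ✗ (lhs fails at k=4 before rhs at j=5)
  i=5: ✓ (rhs at j=5)
  i=6: ✓ (rhs at j=6)
  i=7: ✓ (rhs at j=7)
  i=8: ✓ (rhs at j=8)
Positions where it holds: {0, 1, 2, 3, 5, 6, 7, 8} → 8.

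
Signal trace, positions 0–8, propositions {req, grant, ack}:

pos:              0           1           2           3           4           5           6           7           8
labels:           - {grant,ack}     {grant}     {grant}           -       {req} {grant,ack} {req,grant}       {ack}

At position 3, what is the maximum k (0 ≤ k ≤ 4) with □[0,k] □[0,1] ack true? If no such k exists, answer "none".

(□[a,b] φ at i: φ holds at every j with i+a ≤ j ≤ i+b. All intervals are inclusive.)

none

□[0,1] ack must hold from j=3 onward; find where it first fails.
  j=3: fails → no k works.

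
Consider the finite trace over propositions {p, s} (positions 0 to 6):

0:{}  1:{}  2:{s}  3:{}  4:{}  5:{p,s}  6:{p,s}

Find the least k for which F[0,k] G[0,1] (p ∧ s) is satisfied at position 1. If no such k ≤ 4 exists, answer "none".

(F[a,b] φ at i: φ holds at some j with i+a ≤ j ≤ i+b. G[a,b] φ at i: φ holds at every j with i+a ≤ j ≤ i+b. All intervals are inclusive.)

Scan j = 1,2,… for G[0,1] (p ∧ s):
  j=1: fails
  j=2: fails
  j=3: fails
  j=4: fails
  j=5: holds
First hit at j=5, so smallest k = 5-1 = 4.

4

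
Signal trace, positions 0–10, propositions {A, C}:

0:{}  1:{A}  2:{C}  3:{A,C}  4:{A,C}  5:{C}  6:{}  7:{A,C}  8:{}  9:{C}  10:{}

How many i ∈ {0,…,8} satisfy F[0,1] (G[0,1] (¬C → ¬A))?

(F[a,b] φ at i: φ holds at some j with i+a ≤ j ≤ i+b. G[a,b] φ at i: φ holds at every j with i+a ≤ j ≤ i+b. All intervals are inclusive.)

Evaluate at each i in [0,8]:
  i=0: ✗ (none in [0,1])
  i=1: ✓ (witness j=2)
  i=2: ✓ (witness j=2)
  i=3: ✓ (witness j=3)
  i=4: ✓ (witness j=4)
  i=5: ✓ (witness j=5)
  i=6: ✓ (witness j=6)
  i=7: ✓ (witness j=7)
  i=8: ✓ (witness j=8)
Positions where it holds: {1, 2, 3, 4, 5, 6, 7, 8} → 8.

8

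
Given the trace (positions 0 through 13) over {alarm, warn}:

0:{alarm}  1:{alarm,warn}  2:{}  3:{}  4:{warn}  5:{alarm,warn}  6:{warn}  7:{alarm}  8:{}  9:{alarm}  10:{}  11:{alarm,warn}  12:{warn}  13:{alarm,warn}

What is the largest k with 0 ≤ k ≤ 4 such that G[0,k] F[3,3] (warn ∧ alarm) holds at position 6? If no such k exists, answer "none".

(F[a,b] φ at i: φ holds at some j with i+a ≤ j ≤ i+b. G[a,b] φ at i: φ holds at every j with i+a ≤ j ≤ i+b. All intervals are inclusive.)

F[3,3] (warn ∧ alarm) must hold from j=6 onward; find where it first fails.
  j=6: fails → no k works.

none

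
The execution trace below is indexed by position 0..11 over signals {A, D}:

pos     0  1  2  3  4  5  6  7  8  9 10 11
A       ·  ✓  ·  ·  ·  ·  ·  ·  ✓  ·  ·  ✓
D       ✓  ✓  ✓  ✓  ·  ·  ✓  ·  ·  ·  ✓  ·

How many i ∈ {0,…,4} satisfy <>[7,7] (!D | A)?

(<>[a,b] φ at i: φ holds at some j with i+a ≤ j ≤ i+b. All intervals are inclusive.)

4

Evaluate at each i in [0,4]:
  i=0: ✓ (witness j=7)
  i=1: ✓ (witness j=8)
  i=2: ✓ (witness j=9)
  i=3: ✗ (none in [10,10])
  i=4: ✓ (witness j=11)
Positions where it holds: {0, 1, 2, 4} → 4.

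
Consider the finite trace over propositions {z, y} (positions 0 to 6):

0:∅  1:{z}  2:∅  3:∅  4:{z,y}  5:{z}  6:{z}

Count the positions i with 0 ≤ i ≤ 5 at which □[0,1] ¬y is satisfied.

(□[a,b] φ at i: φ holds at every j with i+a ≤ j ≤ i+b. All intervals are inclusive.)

4

Evaluate at each i in [0,5]:
  i=0: ✓ (all of [0,1])
  i=1: ✓ (all of [1,2])
  i=2: ✓ (all of [2,3])
  i=3: ✗ (fails at j=4)
  i=4: ✗ (fails at j=4)
  i=5: ✓ (all of [5,6])
Positions where it holds: {0, 1, 2, 5} → 4.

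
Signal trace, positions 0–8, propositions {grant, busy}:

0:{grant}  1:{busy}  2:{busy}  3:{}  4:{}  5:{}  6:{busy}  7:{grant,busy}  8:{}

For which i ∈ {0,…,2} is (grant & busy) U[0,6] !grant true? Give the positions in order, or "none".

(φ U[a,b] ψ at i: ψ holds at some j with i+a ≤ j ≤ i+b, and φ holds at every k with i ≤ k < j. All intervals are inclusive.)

Evaluate at each i in [0,2]:
  i=0: ✗ (lhs fails at k=0 before rhs at j=1)
  i=1: ✓ (rhs at j=1)
  i=2: ✓ (rhs at j=2)

1, 2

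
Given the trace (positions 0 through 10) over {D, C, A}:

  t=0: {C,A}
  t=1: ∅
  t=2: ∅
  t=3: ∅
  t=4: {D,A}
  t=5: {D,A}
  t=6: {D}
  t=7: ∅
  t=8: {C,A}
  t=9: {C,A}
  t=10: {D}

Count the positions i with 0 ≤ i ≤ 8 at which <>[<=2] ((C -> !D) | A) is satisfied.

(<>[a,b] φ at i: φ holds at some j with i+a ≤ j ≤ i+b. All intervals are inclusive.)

9

Evaluate at each i in [0,8]:
  i=0: ✓ (witness j=0)
  i=1: ✓ (witness j=1)
  i=2: ✓ (witness j=2)
  i=3: ✓ (witness j=3)
  i=4: ✓ (witness j=4)
  i=5: ✓ (witness j=5)
  i=6: ✓ (witness j=6)
  i=7: ✓ (witness j=7)
  i=8: ✓ (witness j=8)
Positions where it holds: {0, 1, 2, 3, 4, 5, 6, 7, 8} → 9.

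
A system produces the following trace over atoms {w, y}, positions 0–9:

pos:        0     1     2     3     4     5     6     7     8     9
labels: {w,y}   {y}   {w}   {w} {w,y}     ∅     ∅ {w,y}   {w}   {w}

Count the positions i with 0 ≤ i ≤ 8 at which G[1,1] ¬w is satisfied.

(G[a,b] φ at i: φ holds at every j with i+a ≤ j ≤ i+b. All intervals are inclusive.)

3

Evaluate at each i in [0,8]:
  i=0: ✓ (all of [1,1])
  i=1: ✗ (fails at j=2)
  i=2: ✗ (fails at j=3)
  i=3: ✗ (fails at j=4)
  i=4: ✓ (all of [5,5])
  i=5: ✓ (all of [6,6])
  i=6: ✗ (fails at j=7)
  i=7: ✗ (fails at j=8)
  i=8: ✗ (fails at j=9)
Positions where it holds: {0, 4, 5} → 3.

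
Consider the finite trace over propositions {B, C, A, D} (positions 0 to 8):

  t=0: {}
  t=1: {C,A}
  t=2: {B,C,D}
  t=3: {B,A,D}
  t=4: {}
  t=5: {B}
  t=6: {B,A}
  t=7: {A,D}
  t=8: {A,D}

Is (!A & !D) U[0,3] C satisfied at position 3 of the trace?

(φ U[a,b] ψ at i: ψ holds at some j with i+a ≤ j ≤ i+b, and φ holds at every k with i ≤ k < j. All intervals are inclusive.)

No

Need some j in [3,6] with C, and (!A & !D) at every k in [3,j-1].
  j=3: C false.
  j=4: C false.
  j=5: C false.
  j=6: C false.
No j in the window works → until fails.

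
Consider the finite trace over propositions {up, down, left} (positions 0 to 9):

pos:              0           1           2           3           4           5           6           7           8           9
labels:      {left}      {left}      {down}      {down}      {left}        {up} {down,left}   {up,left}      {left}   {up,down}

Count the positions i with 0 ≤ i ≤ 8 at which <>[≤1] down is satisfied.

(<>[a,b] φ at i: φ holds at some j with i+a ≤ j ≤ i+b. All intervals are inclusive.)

6

Evaluate at each i in [0,8]:
  i=0: ✗ (none in [0,1])
  i=1: ✓ (witness j=2)
  i=2: ✓ (witness j=2)
  i=3: ✓ (witness j=3)
  i=4: ✗ (none in [4,5])
  i=5: ✓ (witness j=6)
  i=6: ✓ (witness j=6)
  i=7: ✗ (none in [7,8])
  i=8: ✓ (witness j=9)
Positions where it holds: {1, 2, 3, 5, 6, 8} → 6.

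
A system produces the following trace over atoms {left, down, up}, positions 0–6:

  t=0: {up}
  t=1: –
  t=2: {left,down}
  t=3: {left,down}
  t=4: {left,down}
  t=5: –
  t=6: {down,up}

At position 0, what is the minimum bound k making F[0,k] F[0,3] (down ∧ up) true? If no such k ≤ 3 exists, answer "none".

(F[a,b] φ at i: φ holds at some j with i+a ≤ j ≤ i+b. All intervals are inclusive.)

3

Scan j = 0,1,… for F[0,3] (down ∧ up):
  j=0: fails
  j=1: fails
  j=2: fails
  j=3: holds
First hit at j=3, so smallest k = 3-0 = 3.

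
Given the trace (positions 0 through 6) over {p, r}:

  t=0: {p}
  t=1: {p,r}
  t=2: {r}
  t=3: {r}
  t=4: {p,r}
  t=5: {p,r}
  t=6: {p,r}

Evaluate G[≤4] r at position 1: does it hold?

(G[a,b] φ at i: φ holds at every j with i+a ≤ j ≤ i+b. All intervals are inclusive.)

True

Check r at every j in [1,5]:
  j=1: true
  j=2: true
  j=3: true
  j=4: true
  j=5: true
All positions satisfy it → formula holds.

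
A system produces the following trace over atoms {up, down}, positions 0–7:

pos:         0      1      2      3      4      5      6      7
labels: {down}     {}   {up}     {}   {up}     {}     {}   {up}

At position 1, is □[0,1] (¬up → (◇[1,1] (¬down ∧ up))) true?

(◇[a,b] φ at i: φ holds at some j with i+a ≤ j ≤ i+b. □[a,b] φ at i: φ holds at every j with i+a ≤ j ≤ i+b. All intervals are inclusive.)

Check (¬up → (◇[1,1] (¬down ∧ up))) at every j in [1,2]:
  j=1: antecedent true; consequent holds (witness at 2) → ✓
  j=2: antecedent false → ✓
All positions satisfy it → formula holds.

True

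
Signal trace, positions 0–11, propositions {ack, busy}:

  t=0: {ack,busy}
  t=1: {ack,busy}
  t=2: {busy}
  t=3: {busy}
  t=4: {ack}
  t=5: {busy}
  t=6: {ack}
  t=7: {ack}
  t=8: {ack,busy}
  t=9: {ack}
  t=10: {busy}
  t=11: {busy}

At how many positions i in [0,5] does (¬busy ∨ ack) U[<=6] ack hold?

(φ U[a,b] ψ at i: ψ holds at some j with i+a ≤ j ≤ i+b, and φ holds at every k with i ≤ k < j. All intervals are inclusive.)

3

Evaluate at each i in [0,5]:
  i=0: ✓ (rhs at j=0)
  i=1: ✓ (rhs at j=1)
  i=2: ✗ (lhs fails at k=2 before rhs at j=4)
  i=3: ✗ (lhs fails at k=3 before rhs at j=4)
  i=4: ✓ (rhs at j=4)
  i=5: ✗ (lhs fails at k=5 before rhs at j=6)
Positions where it holds: {0, 1, 4} → 3.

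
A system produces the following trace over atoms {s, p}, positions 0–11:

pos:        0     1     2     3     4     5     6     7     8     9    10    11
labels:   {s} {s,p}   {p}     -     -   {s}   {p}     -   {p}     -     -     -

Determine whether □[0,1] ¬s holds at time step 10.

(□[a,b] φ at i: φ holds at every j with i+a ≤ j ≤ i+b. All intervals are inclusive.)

Holds

Check ¬s at every j in [10,11]:
  j=10: true
  j=11: true
All positions satisfy it → formula holds.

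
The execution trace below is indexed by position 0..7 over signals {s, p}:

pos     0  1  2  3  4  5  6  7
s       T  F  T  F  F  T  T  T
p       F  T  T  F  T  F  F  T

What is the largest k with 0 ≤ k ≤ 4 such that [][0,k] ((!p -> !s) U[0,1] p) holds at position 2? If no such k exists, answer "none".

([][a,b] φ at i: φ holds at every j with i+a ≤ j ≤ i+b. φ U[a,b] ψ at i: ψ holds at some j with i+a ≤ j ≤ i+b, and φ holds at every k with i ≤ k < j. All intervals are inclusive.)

((!p -> !s) U[0,1] p) must hold from j=2 onward; find where it first fails.
  j=2: holds
  j=3: holds
  j=4: holds
  j=5: fails
Holds on [2,4], so largest k = 2.

2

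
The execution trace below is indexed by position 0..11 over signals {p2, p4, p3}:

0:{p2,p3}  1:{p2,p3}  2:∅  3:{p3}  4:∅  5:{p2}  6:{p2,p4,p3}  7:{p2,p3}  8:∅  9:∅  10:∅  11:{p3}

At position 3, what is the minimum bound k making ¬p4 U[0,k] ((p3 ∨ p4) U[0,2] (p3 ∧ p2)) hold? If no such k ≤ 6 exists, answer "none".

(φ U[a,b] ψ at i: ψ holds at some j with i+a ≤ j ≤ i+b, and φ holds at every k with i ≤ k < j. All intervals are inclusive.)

3

Need earliest j ≥ 3 with ((p3 ∨ p4) U[0,2] (p3 ∧ p2)), and ¬p4 at every k in [3,j-1].
  j=3: rhs fails.
  j=4: rhs fails.
  j=5: rhs fails.
  j=6: rhs holds; lhs holds on [3,5]. k = 3.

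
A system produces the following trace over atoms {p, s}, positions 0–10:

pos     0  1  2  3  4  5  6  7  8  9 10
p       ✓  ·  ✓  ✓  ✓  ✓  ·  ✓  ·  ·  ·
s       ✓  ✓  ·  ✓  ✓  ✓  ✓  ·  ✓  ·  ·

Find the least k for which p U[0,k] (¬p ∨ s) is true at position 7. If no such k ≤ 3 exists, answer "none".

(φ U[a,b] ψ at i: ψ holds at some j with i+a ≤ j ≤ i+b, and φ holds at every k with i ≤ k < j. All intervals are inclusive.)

1

Need earliest j ≥ 7 with (¬p ∨ s), and p at every k in [7,j-1].
  j=7: rhs fails.
  j=8: rhs holds; lhs holds on [7,7]. k = 1.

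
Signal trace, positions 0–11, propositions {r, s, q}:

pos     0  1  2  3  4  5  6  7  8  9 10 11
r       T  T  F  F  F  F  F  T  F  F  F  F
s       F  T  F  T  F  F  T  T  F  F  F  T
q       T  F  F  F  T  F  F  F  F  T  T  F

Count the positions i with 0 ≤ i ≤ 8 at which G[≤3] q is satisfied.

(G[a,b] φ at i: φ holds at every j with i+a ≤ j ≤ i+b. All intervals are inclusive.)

Evaluate at each i in [0,8]:
  i=0: ✗ (fails at j=1)
  i=1: ✗ (fails at j=1)
  i=2: ✗ (fails at j=2)
  i=3: ✗ (fails at j=3)
  i=4: ✗ (fails at j=5)
  i=5: ✗ (fails at j=5)
  i=6: ✗ (fails at j=6)
  i=7: ✗ (fails at j=7)
  i=8: ✗ (fails at j=8)
Positions where it holds: {} → 0.

0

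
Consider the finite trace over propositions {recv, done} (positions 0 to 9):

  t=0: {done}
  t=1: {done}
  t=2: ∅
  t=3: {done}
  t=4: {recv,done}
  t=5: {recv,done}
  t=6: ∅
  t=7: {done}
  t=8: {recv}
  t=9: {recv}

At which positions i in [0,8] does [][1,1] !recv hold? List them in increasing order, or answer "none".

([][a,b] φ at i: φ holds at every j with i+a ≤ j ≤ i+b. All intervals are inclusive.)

Evaluate at each i in [0,8]:
  i=0: ✓ (all of [1,1])
  i=1: ✓ (all of [2,2])
  i=2: ✓ (all of [3,3])
  i=3: ✗ (fails at j=4)
  i=4: ✗ (fails at j=5)
  i=5: ✓ (all of [6,6])
  i=6: ✓ (all of [7,7])
  i=7: ✗ (fails at j=8)
  i=8: ✗ (fails at j=9)

0, 1, 2, 5, 6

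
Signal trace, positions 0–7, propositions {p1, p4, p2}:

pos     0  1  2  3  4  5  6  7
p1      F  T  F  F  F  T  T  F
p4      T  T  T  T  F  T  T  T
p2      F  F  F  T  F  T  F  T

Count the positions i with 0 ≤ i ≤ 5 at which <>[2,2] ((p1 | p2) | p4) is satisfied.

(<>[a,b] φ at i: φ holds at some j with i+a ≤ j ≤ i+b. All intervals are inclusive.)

Evaluate at each i in [0,5]:
  i=0: ✓ (witness j=2)
  i=1: ✓ (witness j=3)
  i=2: ✗ (none in [4,4])
  i=3: ✓ (witness j=5)
  i=4: ✓ (witness j=6)
  i=5: ✓ (witness j=7)
Positions where it holds: {0, 1, 3, 4, 5} → 5.

5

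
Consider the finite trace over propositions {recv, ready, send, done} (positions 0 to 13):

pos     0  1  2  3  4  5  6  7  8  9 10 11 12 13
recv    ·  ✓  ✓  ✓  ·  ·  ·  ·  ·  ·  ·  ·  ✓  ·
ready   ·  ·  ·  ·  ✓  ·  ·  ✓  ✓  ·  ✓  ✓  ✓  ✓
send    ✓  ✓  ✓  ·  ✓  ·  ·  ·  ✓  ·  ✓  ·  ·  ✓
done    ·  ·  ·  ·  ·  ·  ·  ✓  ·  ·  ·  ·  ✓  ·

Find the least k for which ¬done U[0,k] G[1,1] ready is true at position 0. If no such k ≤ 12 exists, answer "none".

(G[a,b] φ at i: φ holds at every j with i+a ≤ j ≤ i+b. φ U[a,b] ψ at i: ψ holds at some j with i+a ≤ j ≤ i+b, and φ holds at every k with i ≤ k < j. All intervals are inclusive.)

3

Need earliest j ≥ 0 with G[1,1] ready, and ¬done at every k in [0,j-1].
  j=0: rhs fails.
  j=1: rhs fails.
  j=2: rhs fails.
  j=3: rhs holds; lhs holds on [0,2]. k = 3.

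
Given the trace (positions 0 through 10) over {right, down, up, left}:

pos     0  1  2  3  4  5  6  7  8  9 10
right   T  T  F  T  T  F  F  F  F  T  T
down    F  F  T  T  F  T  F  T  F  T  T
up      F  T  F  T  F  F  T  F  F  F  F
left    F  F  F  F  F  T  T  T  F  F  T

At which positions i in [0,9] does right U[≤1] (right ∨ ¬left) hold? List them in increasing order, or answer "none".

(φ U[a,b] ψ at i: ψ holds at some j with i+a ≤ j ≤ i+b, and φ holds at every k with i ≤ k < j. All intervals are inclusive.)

0, 1, 2, 3, 4, 8, 9

Evaluate at each i in [0,9]:
  i=0: ✓ (rhs at j=0)
  i=1: ✓ (rhs at j=1)
  i=2: ✓ (rhs at j=2)
  i=3: ✓ (rhs at j=3)
  i=4: ✓ (rhs at j=4)
  i=5: ✗ (no rhs in [5,6])
  i=6: ✗ (no rhs in [6,7])
  i=7: ✗ (lhs fails at k=7 before rhs at j=8)
  i=8: ✓ (rhs at j=8)
  i=9: ✓ (rhs at j=9)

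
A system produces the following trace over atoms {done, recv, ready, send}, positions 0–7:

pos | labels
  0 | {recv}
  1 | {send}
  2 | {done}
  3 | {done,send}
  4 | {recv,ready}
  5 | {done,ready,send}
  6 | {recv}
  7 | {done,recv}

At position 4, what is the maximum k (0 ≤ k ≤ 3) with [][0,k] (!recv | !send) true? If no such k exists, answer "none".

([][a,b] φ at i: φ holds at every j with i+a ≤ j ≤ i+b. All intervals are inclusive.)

3

(!recv | !send) must hold from j=4 onward; find where it first fails.
  j=4: holds
  j=5: holds
  j=6: holds
  j=7: holds
Holds through j=7; largest k = 3.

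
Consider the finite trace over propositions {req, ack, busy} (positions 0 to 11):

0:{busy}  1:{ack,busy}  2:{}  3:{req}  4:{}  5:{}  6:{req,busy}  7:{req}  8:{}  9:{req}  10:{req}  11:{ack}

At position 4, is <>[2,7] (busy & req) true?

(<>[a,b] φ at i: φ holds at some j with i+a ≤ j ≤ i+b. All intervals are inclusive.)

Yes

Check (busy & req) at each j in [6,11]:
  j=6: true
  j=7: false
  j=8: false
  j=9: false
  j=10: false
  j=11: false
Found at j=6 → formula holds.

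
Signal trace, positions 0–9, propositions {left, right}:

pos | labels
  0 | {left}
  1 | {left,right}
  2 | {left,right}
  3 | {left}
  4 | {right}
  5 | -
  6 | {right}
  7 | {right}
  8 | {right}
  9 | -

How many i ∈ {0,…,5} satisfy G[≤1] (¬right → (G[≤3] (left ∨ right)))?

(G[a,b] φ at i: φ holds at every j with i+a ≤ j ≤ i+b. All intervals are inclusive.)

2

Evaluate at each i in [0,5]:
  i=0: ✓ (all of [0,1])
  i=1: ✓ (all of [1,2])
  i=2: ✗ (fails at j=3)
  i=3: ✗ (fails at j=3)
  i=4: ✗ (fails at j=5)
  i=5: ✗ (fails at j=5)
Positions where it holds: {0, 1} → 2.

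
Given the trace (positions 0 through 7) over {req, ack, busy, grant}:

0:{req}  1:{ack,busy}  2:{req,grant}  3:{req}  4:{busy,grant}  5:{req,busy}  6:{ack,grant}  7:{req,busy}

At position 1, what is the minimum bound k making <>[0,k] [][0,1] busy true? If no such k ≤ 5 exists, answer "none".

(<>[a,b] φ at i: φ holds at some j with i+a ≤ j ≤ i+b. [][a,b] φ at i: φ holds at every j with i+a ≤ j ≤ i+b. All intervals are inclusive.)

Scan j = 1,2,… for [][0,1] busy:
  j=1: fails
  j=2: fails
  j=3: fails
  j=4: holds
First hit at j=4, so smallest k = 4-1 = 3.

3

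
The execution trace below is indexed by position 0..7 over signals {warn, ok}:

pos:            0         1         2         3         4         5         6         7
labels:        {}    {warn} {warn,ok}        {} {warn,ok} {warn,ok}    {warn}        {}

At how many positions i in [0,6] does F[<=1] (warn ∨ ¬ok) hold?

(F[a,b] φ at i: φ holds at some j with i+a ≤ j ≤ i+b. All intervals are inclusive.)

7

Evaluate at each i in [0,6]:
  i=0: ✓ (witness j=0)
  i=1: ✓ (witness j=1)
  i=2: ✓ (witness j=2)
  i=3: ✓ (witness j=3)
  i=4: ✓ (witness j=4)
  i=5: ✓ (witness j=5)
  i=6: ✓ (witness j=6)
Positions where it holds: {0, 1, 2, 3, 4, 5, 6} → 7.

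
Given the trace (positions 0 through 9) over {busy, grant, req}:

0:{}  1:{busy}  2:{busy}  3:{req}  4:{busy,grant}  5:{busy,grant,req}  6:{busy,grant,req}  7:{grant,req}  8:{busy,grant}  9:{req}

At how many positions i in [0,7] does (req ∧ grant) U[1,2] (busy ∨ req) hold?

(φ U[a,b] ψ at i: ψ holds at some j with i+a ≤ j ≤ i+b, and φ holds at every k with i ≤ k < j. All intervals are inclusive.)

3

Evaluate at each i in [0,7]:
  i=0: ✗ (lhs fails at k=0 before rhs at j=1)
  i=1: ✗ (lhs fails at k=1 before rhs at j=2)
  i=2: ✗ (lhs fails at k=2 before rhs at j=3)
  i=3: ✗ (lhs fails at k=3 before rhs at j=4)
  i=4: ✗ (lhs fails at k=4 before rhs at j=5)
  i=5: ✓ (rhs at j=6; lhs holds on [5,5])
  i=6: ✓ (rhs at j=7; lhs holds on [6,6])
  i=7: ✓ (rhs at j=8; lhs holds on [7,7])
Positions where it holds: {5, 6, 7} → 3.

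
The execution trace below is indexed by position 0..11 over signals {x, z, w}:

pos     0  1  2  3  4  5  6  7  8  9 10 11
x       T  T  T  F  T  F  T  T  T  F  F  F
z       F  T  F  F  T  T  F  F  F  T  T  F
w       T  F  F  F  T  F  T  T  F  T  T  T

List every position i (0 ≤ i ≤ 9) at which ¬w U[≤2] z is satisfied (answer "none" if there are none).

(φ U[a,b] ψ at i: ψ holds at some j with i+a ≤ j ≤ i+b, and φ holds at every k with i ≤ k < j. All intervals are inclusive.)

Evaluate at each i in [0,9]:
  i=0: ✗ (lhs fails at k=0 before rhs at j=1)
  i=1: ✓ (rhs at j=1)
  i=2: ✓ (rhs at j=4; lhs holds on [2,3])
  i=3: ✓ (rhs at j=4; lhs holds on [3,3])
  i=4: ✓ (rhs at j=4)
  i=5: ✓ (rhs at j=5)
  i=6: ✗ (no rhs in [6,8])
  i=7: ✗ (lhs fails at k=7 before rhs at j=9)
  i=8: ✓ (rhs at j=9; lhs holds on [8,8])
  i=9: ✓ (rhs at j=9)

1, 2, 3, 4, 5, 8, 9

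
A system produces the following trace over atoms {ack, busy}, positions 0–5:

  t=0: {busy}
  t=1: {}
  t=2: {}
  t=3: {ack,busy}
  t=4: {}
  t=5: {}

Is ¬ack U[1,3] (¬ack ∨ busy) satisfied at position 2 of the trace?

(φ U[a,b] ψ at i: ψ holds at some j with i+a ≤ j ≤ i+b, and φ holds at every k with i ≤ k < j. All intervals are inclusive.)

Yes

Need some j in [3,5] with (¬ack ∨ busy), and ¬ack at every k in [2,j-1].
  j=3: (¬ack ∨ busy) holds; ¬ack holds at every k in [2,2] → satisfied.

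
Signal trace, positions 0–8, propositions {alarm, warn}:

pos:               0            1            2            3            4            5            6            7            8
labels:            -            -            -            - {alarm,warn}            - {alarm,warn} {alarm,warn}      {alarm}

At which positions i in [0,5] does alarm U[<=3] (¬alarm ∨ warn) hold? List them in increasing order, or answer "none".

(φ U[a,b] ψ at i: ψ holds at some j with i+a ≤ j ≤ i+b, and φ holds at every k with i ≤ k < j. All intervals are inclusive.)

Evaluate at each i in [0,5]:
  i=0: ✓ (rhs at j=0)
  i=1: ✓ (rhs at j=1)
  i=2: ✓ (rhs at j=2)
  i=3: ✓ (rhs at j=3)
  i=4: ✓ (rhs at j=4)
  i=5: ✓ (rhs at j=5)

0, 1, 2, 3, 4, 5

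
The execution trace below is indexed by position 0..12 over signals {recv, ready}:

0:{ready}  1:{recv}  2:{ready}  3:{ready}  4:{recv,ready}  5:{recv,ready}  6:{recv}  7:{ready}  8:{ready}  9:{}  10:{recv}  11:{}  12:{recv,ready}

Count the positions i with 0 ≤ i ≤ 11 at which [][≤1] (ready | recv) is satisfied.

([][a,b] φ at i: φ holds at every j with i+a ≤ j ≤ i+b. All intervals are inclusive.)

Evaluate at each i in [0,11]:
  i=0: ✓ (all of [0,1])
  i=1: ✓ (all of [1,2])
  i=2: ✓ (all of [2,3])
  i=3: ✓ (all of [3,4])
  i=4: ✓ (all of [4,5])
  i=5: ✓ (all of [5,6])
  i=6: ✓ (all of [6,7])
  i=7: ✓ (all of [7,8])
  i=8: ✗ (fails at j=9)
  i=9: ✗ (fails at j=9)
  i=10: ✗ (fails at j=11)
  i=11: ✗ (fails at j=11)
Positions where it holds: {0, 1, 2, 3, 4, 5, 6, 7} → 8.

8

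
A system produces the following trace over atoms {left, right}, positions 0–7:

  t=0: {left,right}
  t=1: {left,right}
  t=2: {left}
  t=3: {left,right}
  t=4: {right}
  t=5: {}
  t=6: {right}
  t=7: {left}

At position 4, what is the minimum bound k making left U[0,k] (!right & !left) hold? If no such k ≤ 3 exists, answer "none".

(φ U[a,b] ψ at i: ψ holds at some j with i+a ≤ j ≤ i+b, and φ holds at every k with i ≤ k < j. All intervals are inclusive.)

none

Need earliest j ≥ 4 with (!right & !left), and left at every k in [4,j-1].
  j=4: rhs fails.
  j=5: rhs holds but lhs fails at k=4.
  j=6: rhs fails.
  j=7: rhs fails.
No witness within the range → none.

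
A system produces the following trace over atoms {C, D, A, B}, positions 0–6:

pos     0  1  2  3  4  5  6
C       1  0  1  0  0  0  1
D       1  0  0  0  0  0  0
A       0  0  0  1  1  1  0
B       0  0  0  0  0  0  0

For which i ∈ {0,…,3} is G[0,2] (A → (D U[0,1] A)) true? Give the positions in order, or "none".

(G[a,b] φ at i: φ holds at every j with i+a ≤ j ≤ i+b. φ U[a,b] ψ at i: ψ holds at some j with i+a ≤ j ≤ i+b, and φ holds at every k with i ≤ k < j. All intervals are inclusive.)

Evaluate at each i in [0,3]:
  i=0: ✓ (all of [0,2])
  i=1: ✓ (all of [1,3])
  i=2: ✓ (all of [2,4])
  i=3: ✓ (all of [3,5])

0, 1, 2, 3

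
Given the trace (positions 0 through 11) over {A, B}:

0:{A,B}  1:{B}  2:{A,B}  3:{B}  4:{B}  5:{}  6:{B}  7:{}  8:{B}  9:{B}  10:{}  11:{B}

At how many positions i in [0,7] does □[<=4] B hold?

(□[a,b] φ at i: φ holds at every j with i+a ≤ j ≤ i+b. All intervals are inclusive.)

Evaluate at each i in [0,7]:
  i=0: ✓ (all of [0,4])
  i=1: ✗ (fails at j=5)
  i=2: ✗ (fails at j=5)
  i=3: ✗ (fails at j=5)
  i=4: ✗ (fails at j=5)
  i=5: ✗ (fails at j=5)
  i=6: ✗ (fails at j=7)
  i=7: ✗ (fails at j=7)
Positions where it holds: {0} → 1.

1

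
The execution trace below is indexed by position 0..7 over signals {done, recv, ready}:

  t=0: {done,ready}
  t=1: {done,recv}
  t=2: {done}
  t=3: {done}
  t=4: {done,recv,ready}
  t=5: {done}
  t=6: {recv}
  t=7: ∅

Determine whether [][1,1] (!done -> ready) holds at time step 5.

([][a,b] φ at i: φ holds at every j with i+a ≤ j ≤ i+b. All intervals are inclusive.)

No

Check (!done -> ready) at every j in [6,6]:
  j=6: antecedent true; consequent false → ✗
Fails at j=6 → formula fails.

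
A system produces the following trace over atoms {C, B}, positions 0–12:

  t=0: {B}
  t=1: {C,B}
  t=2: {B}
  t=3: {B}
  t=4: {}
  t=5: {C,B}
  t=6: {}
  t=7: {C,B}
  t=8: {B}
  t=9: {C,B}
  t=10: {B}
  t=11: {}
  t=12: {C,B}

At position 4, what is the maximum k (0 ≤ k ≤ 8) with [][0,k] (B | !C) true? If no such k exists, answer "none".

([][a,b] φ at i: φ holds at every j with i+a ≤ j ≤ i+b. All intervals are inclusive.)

8

(B | !C) must hold from j=4 onward; find where it first fails.
  j=4: holds
  j=5: holds
  j=6: holds
  j=7: holds
  j=8: holds
  j=9: holds
  j=10: holds
  j=11: holds
  j=12: holds
Holds through j=12; largest k = 8.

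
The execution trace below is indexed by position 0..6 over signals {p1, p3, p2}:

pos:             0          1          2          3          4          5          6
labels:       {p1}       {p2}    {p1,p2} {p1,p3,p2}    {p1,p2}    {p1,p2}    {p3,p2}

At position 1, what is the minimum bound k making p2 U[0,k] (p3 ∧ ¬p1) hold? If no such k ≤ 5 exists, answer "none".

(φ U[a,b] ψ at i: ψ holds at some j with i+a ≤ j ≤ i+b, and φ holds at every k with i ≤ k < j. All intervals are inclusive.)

Need earliest j ≥ 1 with (p3 ∧ ¬p1), and p2 at every k in [1,j-1].
  j=1: rhs fails.
  j=2: rhs fails.
  j=3: rhs fails.
  j=4: rhs fails.
  j=5: rhs fails.
  j=6: rhs holds; lhs holds on [1,5]. k = 5.

5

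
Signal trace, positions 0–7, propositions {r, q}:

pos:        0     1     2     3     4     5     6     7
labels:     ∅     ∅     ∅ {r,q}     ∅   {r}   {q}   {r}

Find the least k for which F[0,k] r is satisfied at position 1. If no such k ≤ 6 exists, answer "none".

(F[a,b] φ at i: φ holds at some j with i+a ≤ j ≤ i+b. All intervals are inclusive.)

Scan j = 1,2,… for r:
  j=1: fails
  j=2: fails
  j=3: holds
First hit at j=3, so smallest k = 3-1 = 2.

2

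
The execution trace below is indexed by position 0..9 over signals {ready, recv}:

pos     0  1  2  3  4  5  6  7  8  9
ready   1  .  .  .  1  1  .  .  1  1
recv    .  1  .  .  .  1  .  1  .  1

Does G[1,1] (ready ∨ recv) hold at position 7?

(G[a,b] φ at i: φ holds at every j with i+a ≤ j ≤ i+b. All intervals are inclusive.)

Check (ready ∨ recv) at every j in [8,8]:
  j=8: true
All positions satisfy it → formula holds.

True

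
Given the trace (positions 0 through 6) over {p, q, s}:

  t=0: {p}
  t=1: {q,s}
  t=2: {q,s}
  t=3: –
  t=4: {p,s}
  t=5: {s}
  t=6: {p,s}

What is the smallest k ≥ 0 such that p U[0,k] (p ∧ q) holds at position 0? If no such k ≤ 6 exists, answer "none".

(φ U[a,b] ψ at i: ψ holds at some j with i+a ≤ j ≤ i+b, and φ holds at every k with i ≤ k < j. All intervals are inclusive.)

Need earliest j ≥ 0 with (p ∧ q), and p at every k in [0,j-1].
  j=0: rhs fails.
  j=1: rhs fails.
  j=2: rhs fails.
  j=3: rhs fails.
  j=4: rhs fails.
  j=5: rhs fails.
  j=6: rhs fails.
No witness within the range → none.

none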